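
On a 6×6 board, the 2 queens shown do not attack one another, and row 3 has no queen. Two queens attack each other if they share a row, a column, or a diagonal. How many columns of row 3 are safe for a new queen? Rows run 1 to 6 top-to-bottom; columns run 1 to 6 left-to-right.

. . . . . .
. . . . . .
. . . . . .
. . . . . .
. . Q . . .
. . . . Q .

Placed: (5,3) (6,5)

2

(5,3) attacks row 3 at column 3 and diagonals 1, 5.
(6,5) attacks row 3 at column 5 and diagonals 2.
Attacked columns: {1, 2, 3, 5}. Safe: {4, 6}.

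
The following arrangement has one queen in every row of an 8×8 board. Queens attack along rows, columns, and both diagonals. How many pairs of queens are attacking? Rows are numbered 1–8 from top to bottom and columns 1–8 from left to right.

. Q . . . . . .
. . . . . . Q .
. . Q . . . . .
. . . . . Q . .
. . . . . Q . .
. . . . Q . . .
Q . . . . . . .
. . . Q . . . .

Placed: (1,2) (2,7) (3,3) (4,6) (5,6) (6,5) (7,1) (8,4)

Same column: (4,6)–(5,6) (column 6).
Same diagonal: (1,2)–(5,6) (|1−5| = |2−6| = 4); (5,6)–(6,5) (|5−6| = |6−5| = 1).
Total attacking pairs: 3.

3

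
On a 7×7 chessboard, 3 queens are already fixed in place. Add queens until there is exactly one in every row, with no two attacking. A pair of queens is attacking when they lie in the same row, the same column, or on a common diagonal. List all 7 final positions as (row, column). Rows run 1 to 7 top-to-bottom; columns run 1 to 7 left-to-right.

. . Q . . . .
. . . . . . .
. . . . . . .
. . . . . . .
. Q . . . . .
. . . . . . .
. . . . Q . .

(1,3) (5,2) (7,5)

Row 2: attacked by (1,3)→{2,3,4}; (5,2)→{2,5}; (7,5)→{5}. Safe: 1, 6, 7. Place at column 1.
Row 3: attacked by (1,3)→{1,3,5}; (2,1)→{1,2}; (5,2)→{2,4}; (7,5)→{1,5}. Safe: 6, 7. Place at column 6.
Row 4: attacked by (1,3)→{3,6}; (2,1)→{1,3}; (3,6)→{5,6,7}; (5,2)→{1,2,3}; (7,5)→{2,5}. Safe: 4. Place at column 4.
Row 6: attacked by (1,3)→{3}; (2,1)→{1,5}; (3,6)→{3,6}; (4,4)→{2,4,6}; (5,2)→{1,2,3}; (7,5)→{4,5,6}. Safe: 7. Place at column 7.
Columns [3, 1, 6, 4, 2, 7, 5], r−c [-2, 1, -3, 0, 3, -1, 2], r+c [4, 3, 9, 8, 7, 13, 12] are all distinct, so no two queens attack.

(1,3) (2,1) (3,6) (4,4) (5,2) (6,7) (7,5)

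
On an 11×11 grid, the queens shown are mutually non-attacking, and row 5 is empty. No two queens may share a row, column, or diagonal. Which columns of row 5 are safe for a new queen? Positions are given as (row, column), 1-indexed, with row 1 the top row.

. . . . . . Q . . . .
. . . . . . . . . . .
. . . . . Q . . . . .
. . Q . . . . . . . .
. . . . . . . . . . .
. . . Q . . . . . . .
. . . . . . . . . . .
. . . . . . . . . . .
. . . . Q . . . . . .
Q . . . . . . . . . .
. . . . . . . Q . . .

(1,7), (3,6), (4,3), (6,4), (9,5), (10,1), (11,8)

(1,7) attacks row 5 at column 7 and diagonals 3, 11.
(3,6) attacks row 5 at column 6 and diagonals 4, 8.
(4,3) attacks row 5 at column 3 and diagonals 2, 4.
(6,4) attacks row 5 at column 4 and diagonals 3, 5.
(9,5) attacks row 5 at column 5 and diagonals 1, 9.
(10,1) attacks row 5 at column 1 and diagonals 6.
(11,8) attacks row 5 at column 8 and diagonals 2.
Attacked columns: {1, 2, 3, 4, 5, 6, 7, 8, 9, 11}. Safe: {10}.

columns 10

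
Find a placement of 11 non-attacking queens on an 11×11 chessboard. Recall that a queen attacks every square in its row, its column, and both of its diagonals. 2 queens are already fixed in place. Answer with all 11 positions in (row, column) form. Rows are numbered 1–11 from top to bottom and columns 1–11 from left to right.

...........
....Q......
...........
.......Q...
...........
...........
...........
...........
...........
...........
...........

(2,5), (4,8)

Row 1: attacked by (2,5)→{4,5,6}; (4,8)→{5,8,11}. Safe: 1, 2, 3, 7, 9, 10. Place at column 2.
Row 3: attacked by (1,2)→{2,4}; (2,5)→{4,5,6}; (4,8)→{7,8,9}. Safe: 1, 3, 10, 11. Place at column 10.
Row 5: attacked by (1,2)→{2,6}; (2,5)→{2,5,8}; (3,10)→{8,10}; (4,8)→{7,8,9}. Safe: 1, 3, 4, 11. Place at column 11.
Row 6: attacked by (1,2)→{2,7}; (2,5)→{1,5,9}; (3,10)→{7,10}; (4,8)→{6,8,10}; (5,11)→{10,11}. Safe: 3, 4. Place at column 4.
Row 7: attacked by (1,2)→{2,8}; (2,5)→{5,10}; (3,10)→{6,10}; (4,8)→{5,8,11}; (5,11)→{9,11}; (6,4)→{3,4,5}. Safe: 1, 7. Place at column 1.
Row 8: attacked by (1,2)→{2,9}; (2,5)→{5,11}; (3,10)→{5,10}; (4,8)→{4,8}; (5,11)→{8,11}; (6,4)→{2,4,6}; (7,1)→{1,2}. Safe: 3, 7. Place at column 3.
Row 9: attacked by (1,2)→{2,10}; (2,5)→{5}; (3,10)→{4,10}; (4,8)→{3,8}; (5,11)→{7,11}; (6,4)→{1,4,7}; (7,1)→{1,3}; (8,3)→{2,3,4}. Safe: 6, 9. Place at column 6.
Row 10: attacked by (1,2)→{2,11}; (2,5)→{5}; (3,10)→{3,10}; (4,8)→{2,8}; (5,11)→{6,11}; (6,4)→{4,8}; (7,1)→{1,4}; (8,3)→{1,3,5}; (9,6)→{5,6,7}. Safe: 9. Place at column 9.
Row 11: attacked by (1,2)→{2}; (2,5)→{5}; (3,10)→{2,10}; (4,8)→{1,8}; (5,11)→{5,11}; (6,4)→{4,9}; (7,1)→{1,5}; (8,3)→{3,6}; (9,6)→{4,6,8}; (10,9)→{8,9,10}. Safe: 7. Place at column 7.
Columns [2, 5, 10, 8, 11, 4, 1, 3, 6, 9, 7], r−c [-1, -3, -7, -4, -6, 2, 6, 5, 3, 1, 4], r+c [3, 7, 13, 12, 16, 10, 8, 11, 15, 19, 18] are all distinct, so no two queens attack.

(1,2) (2,5) (3,10) (4,8) (5,11) (6,4) (7,1) (8,3) (9,6) (10,9) (11,7)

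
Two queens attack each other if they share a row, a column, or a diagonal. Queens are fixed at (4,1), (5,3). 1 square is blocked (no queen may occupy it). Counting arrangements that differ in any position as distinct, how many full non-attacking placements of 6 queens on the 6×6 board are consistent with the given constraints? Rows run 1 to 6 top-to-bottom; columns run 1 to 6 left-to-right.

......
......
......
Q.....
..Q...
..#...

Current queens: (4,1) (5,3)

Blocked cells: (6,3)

Branch on row 1: col 2 → 1; col 5 → 0; col 6 → 0.
Sum: 1 + 0 + 0 = 1.

1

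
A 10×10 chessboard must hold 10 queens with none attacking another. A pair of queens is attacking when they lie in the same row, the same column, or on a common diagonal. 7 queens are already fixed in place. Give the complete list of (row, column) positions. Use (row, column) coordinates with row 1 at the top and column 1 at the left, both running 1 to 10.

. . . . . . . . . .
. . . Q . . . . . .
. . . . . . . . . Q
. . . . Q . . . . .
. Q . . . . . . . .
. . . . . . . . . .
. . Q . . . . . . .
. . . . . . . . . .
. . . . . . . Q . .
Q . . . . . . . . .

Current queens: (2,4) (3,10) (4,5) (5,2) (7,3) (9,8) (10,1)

(1,7) (2,4) (3,10) (4,5) (5,2) (6,9) (7,3) (8,6) (9,8) (10,1)

Row 1: attacked by (2,4)→{3,4,5}; (3,10)→{8,10}; (4,5)→{2,5,8}; (5,2)→{2,6}; (7,3)→{3,9}; (9,8)→{8}; (10,1)→{1,10}. Safe: 7. Place at column 7.
Row 6: attacked by (1,7)→{2,7}; (2,4)→{4,8}; (3,10)→{7,10}; (4,5)→{3,5,7}; (5,2)→{1,2,3}; (7,3)→{2,3,4}; (9,8)→{5,8}; (10,1)→{1,5}. Safe: 6, 9. Place at column 9.
Row 8: attacked by (1,7)→{7}; (2,4)→{4,10}; (3,10)→{5,10}; (4,5)→{1,5,9}; (5,2)→{2,5}; (6,9)→{7,9}; (7,3)→{2,3,4}; (9,8)→{7,8,9}; (10,1)→{1,3}. Safe: 6. Place at column 6.
Columns [7, 4, 10, 5, 2, 9, 3, 6, 8, 1], r−c [-6, -2, -7, -1, 3, -3, 4, 2, 1, 9], r+c [8, 6, 13, 9, 7, 15, 10, 14, 17, 11] are all distinct, so no two queens attack.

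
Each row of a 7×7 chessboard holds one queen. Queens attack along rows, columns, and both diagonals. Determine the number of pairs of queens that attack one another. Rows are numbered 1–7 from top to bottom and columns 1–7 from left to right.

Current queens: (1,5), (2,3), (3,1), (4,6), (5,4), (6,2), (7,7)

0

All columns are distinct and no two queens satisfy |Δrow| = |Δcol|, so no pair attacks.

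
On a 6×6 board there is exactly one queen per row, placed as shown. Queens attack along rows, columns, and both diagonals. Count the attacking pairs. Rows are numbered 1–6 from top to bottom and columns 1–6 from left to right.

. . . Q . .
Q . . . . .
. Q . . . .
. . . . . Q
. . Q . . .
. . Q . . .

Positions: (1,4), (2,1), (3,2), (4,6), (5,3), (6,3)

3

Same column: (5,3)–(6,3) (column 3).
Same diagonal: (1,4)–(3,2) (|1−3| = |4−2| = 2); (2,1)–(3,2) (|2−3| = |1−2| = 1).
Total attacking pairs: 3.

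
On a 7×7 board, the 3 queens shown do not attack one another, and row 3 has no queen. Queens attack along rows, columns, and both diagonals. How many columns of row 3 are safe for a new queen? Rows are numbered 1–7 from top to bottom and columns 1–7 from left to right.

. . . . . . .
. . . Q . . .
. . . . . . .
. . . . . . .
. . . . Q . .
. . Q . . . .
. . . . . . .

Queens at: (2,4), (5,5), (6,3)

(2,4) attacks row 3 at column 4 and diagonals 3, 5.
(5,5) attacks row 3 at column 5 and diagonals 3, 7.
(6,3) attacks row 3 at column 3 and diagonals 6.
Attacked columns: {3, 4, 5, 6, 7}. Safe: {1, 2}.

2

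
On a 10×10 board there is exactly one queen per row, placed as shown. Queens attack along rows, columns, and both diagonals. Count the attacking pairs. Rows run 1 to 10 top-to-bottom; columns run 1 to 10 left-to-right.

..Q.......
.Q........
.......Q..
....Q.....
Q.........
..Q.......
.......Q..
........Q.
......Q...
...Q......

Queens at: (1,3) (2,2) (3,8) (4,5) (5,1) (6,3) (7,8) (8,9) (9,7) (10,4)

7

Same column: (1,3)–(6,3) (column 3); (3,8)–(7,8) (column 8).
Same diagonal: (1,3)–(2,2) (|1−2| = |3−2| = 1); (4,5)–(6,3) (|4−6| = |5−3| = 2); (4,5)–(7,8) (|4−7| = |5−8| = 3); (4,5)–(8,9) (|4−8| = |5−9| = 4); (7,8)–(8,9) (|7−8| = |8−9| = 1).
Total attacking pairs: 7.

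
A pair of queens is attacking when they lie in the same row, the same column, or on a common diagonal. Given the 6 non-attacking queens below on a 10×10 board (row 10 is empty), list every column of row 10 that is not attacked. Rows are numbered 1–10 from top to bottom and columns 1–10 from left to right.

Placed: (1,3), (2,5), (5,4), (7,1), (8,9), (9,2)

columns 6, 8, 10

(1,3) attacks row 10 at column 3.
(2,5) attacks row 10 at column 5.
(5,4) attacks row 10 at column 4 and diagonals 9.
(7,1) attacks row 10 at column 1 and diagonals 4.
(8,9) attacks row 10 at column 9 and diagonals 7.
(9,2) attacks row 10 at column 2 and diagonals 1, 3.
Attacked columns: {1, 2, 3, 4, 5, 7, 9}. Safe: {6, 8, 10}.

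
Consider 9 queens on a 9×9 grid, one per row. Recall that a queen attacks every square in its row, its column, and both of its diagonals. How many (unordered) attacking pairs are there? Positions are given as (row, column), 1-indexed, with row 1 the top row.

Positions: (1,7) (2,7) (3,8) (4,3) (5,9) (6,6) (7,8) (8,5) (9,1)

3

Same column: (1,7)–(2,7) (column 7); (3,8)–(7,8) (column 8).
Same diagonal: (2,7)–(3,8) (|2−3| = |7−8| = 1).
Total attacking pairs: 3.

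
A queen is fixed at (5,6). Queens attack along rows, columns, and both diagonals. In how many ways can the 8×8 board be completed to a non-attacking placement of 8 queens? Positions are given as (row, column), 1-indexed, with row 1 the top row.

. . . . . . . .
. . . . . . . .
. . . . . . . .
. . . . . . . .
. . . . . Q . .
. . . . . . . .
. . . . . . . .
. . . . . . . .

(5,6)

12

Branch on row 1: col 1 → 0; col 3 → 2; col 4 → 6; col 5 → 0; col 7 → 3; col 8 → 1.
Sum: 0 + 2 + 6 + 0 + 3 + 1 = 12.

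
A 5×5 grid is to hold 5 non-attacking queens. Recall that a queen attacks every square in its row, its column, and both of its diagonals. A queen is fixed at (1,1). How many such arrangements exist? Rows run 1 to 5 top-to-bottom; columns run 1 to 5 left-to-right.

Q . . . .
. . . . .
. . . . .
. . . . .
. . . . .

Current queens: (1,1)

2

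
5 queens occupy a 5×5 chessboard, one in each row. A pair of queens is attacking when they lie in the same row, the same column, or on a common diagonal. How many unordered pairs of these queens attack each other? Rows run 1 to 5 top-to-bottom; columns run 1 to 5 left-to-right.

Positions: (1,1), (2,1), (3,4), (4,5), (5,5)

Same column: (1,1)–(2,1) (column 1); (4,5)–(5,5) (column 5).
Same diagonal: (1,1)–(5,5) (|1−5| = |1−5| = 4); (3,4)–(4,5) (|3−4| = |4−5| = 1).
Total attacking pairs: 4.

4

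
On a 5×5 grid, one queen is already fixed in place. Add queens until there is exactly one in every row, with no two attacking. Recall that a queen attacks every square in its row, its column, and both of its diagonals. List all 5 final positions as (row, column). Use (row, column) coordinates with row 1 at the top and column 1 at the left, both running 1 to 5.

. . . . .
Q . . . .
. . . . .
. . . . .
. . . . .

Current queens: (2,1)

Row 1: attacked by (2,1)→{1,2}. Safe: 3, 4, 5. Place at column 3.
Row 3: attacked by (1,3)→{1,3,5}; (2,1)→{1,2}. Safe: 4. Place at column 4.
Row 4: attacked by (1,3)→{3}; (2,1)→{1,3}; (3,4)→{3,4,5}. Safe: 2. Place at column 2.
Row 5: attacked by (1,3)→{3}; (2,1)→{1,4}; (3,4)→{2,4}; (4,2)→{1,2,3}. Safe: 5. Place at column 5.
Columns [3, 1, 4, 2, 5], r−c [-2, 1, -1, 2, 0], r+c [4, 3, 7, 6, 10] are all distinct, so no two queens attack.

(1,3) (2,1) (3,4) (4,2) (5,5)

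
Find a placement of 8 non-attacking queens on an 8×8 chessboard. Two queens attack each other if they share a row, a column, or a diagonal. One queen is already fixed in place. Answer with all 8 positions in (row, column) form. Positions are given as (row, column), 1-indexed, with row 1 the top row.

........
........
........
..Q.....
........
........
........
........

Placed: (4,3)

(1,8) (2,4) (3,1) (4,3) (5,6) (6,2) (7,7) (8,5)

Row 1: attacked by (4,3)→{3,6}. Safe: 1, 2, 4, 5, 7, 8. Place at column 8.
Row 2: attacked by (1,8)→{7,8}; (4,3)→{1,3,5}. Safe: 2, 4, 6. Place at column 4.
Row 3: attacked by (1,8)→{6,8}; (2,4)→{3,4,5}; (4,3)→{2,3,4}. Safe: 1, 7. Place at column 1.
Row 5: attacked by (1,8)→{4,8}; (2,4)→{1,4,7}; (3,1)→{1,3}; (4,3)→{2,3,4}. Safe: 5, 6. Place at column 6.
Row 6: attacked by (1,8)→{3,8}; (2,4)→{4,8}; (3,1)→{1,4}; (4,3)→{1,3,5}; (5,6)→{5,6,7}. Safe: 2. Place at column 2.
Row 7: attacked by (1,8)→{2,8}; (2,4)→{4}; (3,1)→{1,5}; (4,3)→{3,6}; (5,6)→{4,6,8}; (6,2)→{1,2,3}. Safe: 7. Place at column 7.
Row 8: attacked by (1,8)→{1,8}; (2,4)→{4}; (3,1)→{1,6}; (4,3)→{3,7}; (5,6)→{3,6}; (6,2)→{2,4}; (7,7)→{6,7,8}. Safe: 5. Place at column 5.
Columns [8, 4, 1, 3, 6, 2, 7, 5], r−c [-7, -2, 2, 1, -1, 4, 0, 3], r+c [9, 6, 4, 7, 11, 8, 14, 13] are all distinct, so no two queens attack.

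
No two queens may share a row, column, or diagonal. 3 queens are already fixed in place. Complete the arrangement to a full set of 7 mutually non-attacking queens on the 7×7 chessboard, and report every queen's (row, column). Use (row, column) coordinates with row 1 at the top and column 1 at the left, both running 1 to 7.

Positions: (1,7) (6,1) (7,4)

(1,7) (2,3) (3,6) (4,2) (5,5) (6,1) (7,4)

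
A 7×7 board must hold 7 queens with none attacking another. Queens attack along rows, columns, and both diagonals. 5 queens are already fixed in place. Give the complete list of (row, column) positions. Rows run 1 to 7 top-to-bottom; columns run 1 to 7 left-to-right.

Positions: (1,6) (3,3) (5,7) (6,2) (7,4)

Row 2: attacked by (1,6)→{5,6,7}; (3,3)→{2,3,4}; (5,7)→{4,7}; (6,2)→{2,6}; (7,4)→{4}. Safe: 1. Place at column 1.
Row 4: attacked by (1,6)→{3,6}; (2,1)→{1,3}; (3,3)→{2,3,4}; (5,7)→{6,7}; (6,2)→{2,4}; (7,4)→{1,4,7}. Safe: 5. Place at column 5.
Columns [6, 1, 3, 5, 7, 2, 4], r−c [-5, 1, 0, -1, -2, 4, 3], r+c [7, 3, 6, 9, 12, 8, 11] are all distinct, so no two queens attack.

(1,6) (2,1) (3,3) (4,5) (5,7) (6,2) (7,4)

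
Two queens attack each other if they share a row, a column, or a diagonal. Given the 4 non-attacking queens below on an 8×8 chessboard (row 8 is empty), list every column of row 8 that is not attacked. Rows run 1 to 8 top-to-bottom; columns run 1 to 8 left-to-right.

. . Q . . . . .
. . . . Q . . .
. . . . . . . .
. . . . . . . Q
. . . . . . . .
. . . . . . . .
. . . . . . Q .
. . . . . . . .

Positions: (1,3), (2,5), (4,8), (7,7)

(1,3) attacks row 8 at column 3.
(2,5) attacks row 8 at column 5.
(4,8) attacks row 8 at column 8 and diagonals 4.
(7,7) attacks row 8 at column 7 and diagonals 6, 8.
Attacked columns: {3, 4, 5, 6, 7, 8}. Safe: {1, 2}.

columns 1, 2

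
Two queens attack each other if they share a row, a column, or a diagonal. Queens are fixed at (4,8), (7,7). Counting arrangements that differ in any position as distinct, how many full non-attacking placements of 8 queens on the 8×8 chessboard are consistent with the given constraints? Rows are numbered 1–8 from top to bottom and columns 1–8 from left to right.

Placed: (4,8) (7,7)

4

Branch on row 1: col 2 → 1; col 3 → 1; col 4 → 1; col 6 → 1.
Sum: 1 + 1 + 1 + 1 = 4.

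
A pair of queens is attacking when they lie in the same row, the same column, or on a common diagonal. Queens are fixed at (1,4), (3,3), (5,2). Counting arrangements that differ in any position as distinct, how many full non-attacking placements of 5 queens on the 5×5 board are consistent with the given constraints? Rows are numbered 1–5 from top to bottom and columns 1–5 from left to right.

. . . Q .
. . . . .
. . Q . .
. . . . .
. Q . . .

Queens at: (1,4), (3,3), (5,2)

1

Branch on row 2: col 1 → 1.
Sum: 1 = 1.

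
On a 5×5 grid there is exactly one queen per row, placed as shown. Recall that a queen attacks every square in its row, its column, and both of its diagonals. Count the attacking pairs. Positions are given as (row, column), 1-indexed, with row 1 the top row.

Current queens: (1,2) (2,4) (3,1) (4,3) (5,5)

All columns are distinct and no two queens satisfy |Δrow| = |Δcol|, so no pair attacks.

0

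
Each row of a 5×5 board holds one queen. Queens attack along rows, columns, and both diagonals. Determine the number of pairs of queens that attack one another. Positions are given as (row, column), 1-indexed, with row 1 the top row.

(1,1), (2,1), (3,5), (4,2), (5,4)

2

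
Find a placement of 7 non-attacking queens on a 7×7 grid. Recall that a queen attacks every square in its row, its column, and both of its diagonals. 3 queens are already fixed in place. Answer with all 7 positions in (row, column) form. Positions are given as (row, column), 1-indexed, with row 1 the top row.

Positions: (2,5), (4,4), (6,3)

(1,2) (2,5) (3,7) (4,4) (5,1) (6,3) (7,6)

Row 1: attacked by (2,5)→{4,5,6}; (4,4)→{1,4,7}; (6,3)→{3}. Safe: 2. Place at column 2.
Row 3: attacked by (1,2)→{2,4}; (2,5)→{4,5,6}; (4,4)→{3,4,5}; (6,3)→{3,6}. Safe: 1, 7. Place at column 7.
Row 5: attacked by (1,2)→{2,6}; (2,5)→{2,5}; (3,7)→{5,7}; (4,4)→{3,4,5}; (6,3)→{2,3,4}. Safe: 1. Place at column 1.
Row 7: attacked by (1,2)→{2}; (2,5)→{5}; (3,7)→{3,7}; (4,4)→{1,4,7}; (5,1)→{1,3}; (6,3)→{2,3,4}. Safe: 6. Place at column 6.
Columns [2, 5, 7, 4, 1, 3, 6], r−c [-1, -3, -4, 0, 4, 3, 1], r+c [3, 7, 10, 8, 6, 9, 13] are all distinct, so no two queens attack.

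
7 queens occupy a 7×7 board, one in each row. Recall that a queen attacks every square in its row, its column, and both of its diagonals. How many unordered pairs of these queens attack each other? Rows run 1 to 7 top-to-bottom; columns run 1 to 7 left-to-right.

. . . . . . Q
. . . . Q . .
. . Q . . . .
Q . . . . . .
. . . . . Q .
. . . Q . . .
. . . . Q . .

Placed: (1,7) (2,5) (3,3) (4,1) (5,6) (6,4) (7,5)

Same column: (2,5)–(7,5) (column 5).
Same diagonal: (6,4)–(7,5) (|6−7| = |4−5| = 1).
Total attacking pairs: 2.

2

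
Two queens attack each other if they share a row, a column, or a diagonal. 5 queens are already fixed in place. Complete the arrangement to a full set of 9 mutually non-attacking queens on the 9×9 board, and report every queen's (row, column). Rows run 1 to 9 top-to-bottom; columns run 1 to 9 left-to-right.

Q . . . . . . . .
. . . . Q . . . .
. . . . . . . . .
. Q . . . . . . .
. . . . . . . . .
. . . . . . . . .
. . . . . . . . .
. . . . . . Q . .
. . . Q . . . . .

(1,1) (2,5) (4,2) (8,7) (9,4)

Row 3: attacked by (1,1)→{1,3}; (2,5)→{4,5,6}; (4,2)→{1,2,3}; (8,7)→{2,7}; (9,4)→{4}. Safe: 8, 9. Place at column 9.
Row 5: attacked by (1,1)→{1,5}; (2,5)→{2,5,8}; (3,9)→{7,9}; (4,2)→{1,2,3}; (8,7)→{4,7}; (9,4)→{4,8}. Safe: 6. Place at column 6.
Row 6: attacked by (1,1)→{1,6}; (2,5)→{1,5,9}; (3,9)→{6,9}; (4,2)→{2,4}; (5,6)→{5,6,7}; (8,7)→{5,7,9}; (9,4)→{1,4,7}. Safe: 3, 8. Place at column 8.
Row 7: attacked by (1,1)→{1,7}; (2,5)→{5}; (3,9)→{5,9}; (4,2)→{2,5}; (5,6)→{4,6,8}; (6,8)→{7,8,9}; (8,7)→{6,7,8}; (9,4)→{2,4,6}. Safe: 3. Place at column 3.
Columns [1, 5, 9, 2, 6, 8, 3, 7, 4], r−c [0, -3, -6, 2, -1, -2, 4, 1, 5], r+c [2, 7, 12, 6, 11, 14, 10, 15, 13] are all distinct, so no two queens attack.

(1,1) (2,5) (3,9) (4,2) (5,6) (6,8) (7,3) (8,7) (9,4)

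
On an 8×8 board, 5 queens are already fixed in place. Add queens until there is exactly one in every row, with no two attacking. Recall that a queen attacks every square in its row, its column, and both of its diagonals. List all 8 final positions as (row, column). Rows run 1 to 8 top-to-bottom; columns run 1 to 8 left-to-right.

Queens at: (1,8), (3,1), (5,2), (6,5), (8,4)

(1,8) (2,3) (3,1) (4,6) (5,2) (6,5) (7,7) (8,4)

Row 2: attacked by (1,8)→{7,8}; (3,1)→{1,2}; (5,2)→{2,5}; (6,5)→{1,5}; (8,4)→{4}. Safe: 3, 6. Place at column 3.
Row 4: attacked by (1,8)→{5,8}; (2,3)→{1,3,5}; (3,1)→{1,2}; (5,2)→{1,2,3}; (6,5)→{3,5,7}; (8,4)→{4,8}. Safe: 6. Place at column 6.
Row 7: attacked by (1,8)→{2,8}; (2,3)→{3,8}; (3,1)→{1,5}; (4,6)→{3,6}; (5,2)→{2,4}; (6,5)→{4,5,6}; (8,4)→{3,4,5}. Safe: 7. Place at column 7.
Columns [8, 3, 1, 6, 2, 5, 7, 4], r−c [-7, -1, 2, -2, 3, 1, 0, 4], r+c [9, 5, 4, 10, 7, 11, 14, 12] are all distinct, so no two queens attack.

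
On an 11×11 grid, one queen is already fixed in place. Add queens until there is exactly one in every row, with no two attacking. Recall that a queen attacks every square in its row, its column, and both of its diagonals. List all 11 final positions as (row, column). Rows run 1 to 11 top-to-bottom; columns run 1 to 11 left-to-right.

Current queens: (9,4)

(1,11) (2,8) (3,6) (4,3) (5,10) (6,2) (7,7) (8,9) (9,4) (10,1) (11,5)

Row 1: attacked by (9,4)→{4}. Safe: 1, 2, 3, 5, 6, 7, 8, 9, 10, 11. Place at column 11.
Row 2: attacked by (1,11)→{10,11}; (9,4)→{4,11}. Safe: 1, 2, 3, 5, 6, 7, 8, 9. Place at column 8.
Row 3: attacked by (1,11)→{9,11}; (2,8)→{7,8,9}; (9,4)→{4,10}. Safe: 1, 2, 3, 5, 6. Place at column 6.
Row 4: attacked by (1,11)→{8,11}; (2,8)→{6,8,10}; (3,6)→{5,6,7}; (9,4)→{4,9}. Safe: 1, 2, 3. Place at column 3.
Row 5: attacked by (1,11)→{7,11}; (2,8)→{5,8,11}; (3,6)→{4,6,8}; (4,3)→{2,3,4}; (9,4)→{4,8}. Safe: 1, 9, 10. Place at column 10.
Row 6: attacked by (1,11)→{6,11}; (2,8)→{4,8}; (3,6)→{3,6,9}; (4,3)→{1,3,5}; (5,10)→{9,10,11}; (9,4)→{1,4,7}. Safe: 2. Place at column 2.
Row 7: attacked by (1,11)→{5,11}; (2,8)→{3,8}; (3,6)→{2,6,10}; (4,3)→{3,6}; (5,10)→{8,10}; (6,2)→{1,2,3}; (9,4)→{2,4,6}. Safe: 7, 9. Place at column 7.
Row 8: attacked by (1,11)→{4,11}; (2,8)→{2,8}; (3,6)→{1,6,11}; (4,3)→{3,7}; (5,10)→{7,10}; (6,2)→{2,4}; (7,7)→{6,7,8}; (9,4)→{3,4,5}. Safe: 9. Place at column 9.
Row 10: attacked by (1,11)→{2,11}; (2,8)→{8}; (3,6)→{6}; (4,3)→{3,9}; (5,10)→{5,10}; (6,2)→{2,6}; (7,7)→{4,7,10}; (8,9)→{7,9,11}; (9,4)→{3,4,5}. Safe: 1. Place at column 1.
Row 11: attacked by (1,11)→{1,11}; (2,8)→{8}; (3,6)→{6}; (4,3)→{3,10}; (5,10)→{4,10}; (6,2)→{2,7}; (7,7)→{3,7,11}; (8,9)→{6,9}; (9,4)→{2,4,6}; (10,1)→{1,2}. Safe: 5. Place at column 5.
Columns [11, 8, 6, 3, 10, 2, 7, 9, 4, 1, 5], r−c [-10, -6, -3, 1, -5, 4, 0, -1, 5, 9, 6], r+c [12, 10, 9, 7, 15, 8, 14, 17, 13, 11, 16] are all distinct, so no two queens attack.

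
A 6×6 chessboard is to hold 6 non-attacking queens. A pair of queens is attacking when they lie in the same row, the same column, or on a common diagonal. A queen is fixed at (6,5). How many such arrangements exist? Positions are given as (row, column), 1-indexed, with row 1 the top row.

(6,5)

1

Branch on row 1: col 1 → 0; col 2 → 1; col 3 → 0; col 4 → 0; col 6 → 0.
Sum: 0 + 1 + 0 + 0 + 0 = 1.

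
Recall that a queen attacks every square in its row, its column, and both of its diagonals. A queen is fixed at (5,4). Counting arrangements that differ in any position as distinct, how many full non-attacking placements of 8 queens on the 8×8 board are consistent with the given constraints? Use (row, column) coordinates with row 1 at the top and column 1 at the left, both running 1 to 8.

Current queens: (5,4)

8

Branch on row 1: col 1 → 0; col 2 → 1; col 3 → 3; col 5 → 1; col 6 → 3; col 7 → 0.
Sum: 0 + 1 + 3 + 1 + 3 + 0 = 8.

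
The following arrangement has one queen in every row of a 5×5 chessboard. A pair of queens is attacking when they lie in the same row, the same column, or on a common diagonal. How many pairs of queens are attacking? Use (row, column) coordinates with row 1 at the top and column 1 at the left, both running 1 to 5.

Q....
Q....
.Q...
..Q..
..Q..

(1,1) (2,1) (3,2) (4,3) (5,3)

5

Same column: (1,1)–(2,1) (column 1); (4,3)–(5,3) (column 3).
Same diagonal: (2,1)–(3,2) (|2−3| = |1−2| = 1); (2,1)–(4,3) (|2−4| = |1−3| = 2); (3,2)–(4,3) (|3−4| = |2−3| = 1).
Total attacking pairs: 5.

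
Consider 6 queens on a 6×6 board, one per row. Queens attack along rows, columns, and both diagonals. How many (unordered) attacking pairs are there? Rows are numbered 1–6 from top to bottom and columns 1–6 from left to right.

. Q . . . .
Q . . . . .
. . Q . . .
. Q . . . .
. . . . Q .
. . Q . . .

5

Same column: (1,2)–(4,2) (column 2); (3,3)–(6,3) (column 3).
Same diagonal: (1,2)–(2,1) (|1−2| = |2−1| = 1); (3,3)–(4,2) (|3−4| = |3−2| = 1); (3,3)–(5,5) (|3−5| = |3−5| = 2).
Total attacking pairs: 5.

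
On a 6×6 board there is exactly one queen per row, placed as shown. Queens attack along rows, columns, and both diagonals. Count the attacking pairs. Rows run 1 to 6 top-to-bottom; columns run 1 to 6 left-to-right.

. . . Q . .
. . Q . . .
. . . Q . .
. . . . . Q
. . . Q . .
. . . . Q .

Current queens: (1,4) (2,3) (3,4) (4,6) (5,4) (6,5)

Same column: (1,4)–(3,4) (column 4); (1,4)–(5,4) (column 4); (3,4)–(5,4) (column 4).
Same diagonal: (1,4)–(2,3) (|1−2| = |4−3| = 1); (2,3)–(3,4) (|2−3| = |3−4| = 1); (5,4)–(6,5) (|5−6| = |4−5| = 1).
Total attacking pairs: 6.

6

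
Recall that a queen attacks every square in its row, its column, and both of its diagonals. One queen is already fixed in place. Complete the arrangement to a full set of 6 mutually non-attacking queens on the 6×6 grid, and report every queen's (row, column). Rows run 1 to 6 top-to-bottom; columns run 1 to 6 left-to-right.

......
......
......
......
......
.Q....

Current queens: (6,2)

Row 1: attacked by (6,2)→{2}. Safe: 1, 3, 4, 5, 6. Place at column 5.
Row 2: attacked by (1,5)→{4,5,6}; (6,2)→{2,6}. Safe: 1, 3. Place at column 3.
Row 3: attacked by (1,5)→{3,5}; (2,3)→{2,3,4}; (6,2)→{2,5}. Safe: 1, 6. Place at column 1.
Row 4: attacked by (1,5)→{2,5}; (2,3)→{1,3,5}; (3,1)→{1,2}; (6,2)→{2,4}. Safe: 6. Place at column 6.
Row 5: attacked by (1,5)→{1,5}; (2,3)→{3,6}; (3,1)→{1,3}; (4,6)→{5,6}; (6,2)→{1,2,3}. Safe: 4. Place at column 4.
Columns [5, 3, 1, 6, 4, 2], r−c [-4, -1, 2, -2, 1, 4], r+c [6, 5, 4, 10, 9, 8] are all distinct, so no two queens attack.

(1,5) (2,3) (3,1) (4,6) (5,4) (6,2)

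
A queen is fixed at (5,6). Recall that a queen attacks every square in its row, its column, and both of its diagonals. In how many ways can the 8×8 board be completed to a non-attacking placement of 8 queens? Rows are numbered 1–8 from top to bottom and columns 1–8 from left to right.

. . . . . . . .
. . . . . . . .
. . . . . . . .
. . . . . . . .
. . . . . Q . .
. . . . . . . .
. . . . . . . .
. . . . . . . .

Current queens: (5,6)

Branch on row 1: col 1 → 0; col 3 → 2; col 4 → 6; col 5 → 0; col 7 → 3; col 8 → 1.
Sum: 0 + 2 + 6 + 0 + 3 + 1 = 12.

12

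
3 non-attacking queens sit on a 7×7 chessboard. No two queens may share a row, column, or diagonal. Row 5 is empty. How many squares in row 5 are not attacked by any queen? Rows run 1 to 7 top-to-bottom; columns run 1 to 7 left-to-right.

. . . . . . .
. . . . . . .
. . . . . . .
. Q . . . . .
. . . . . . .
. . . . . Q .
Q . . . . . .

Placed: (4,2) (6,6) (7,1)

(4,2) attacks row 5 at column 2 and diagonals 1, 3.
(6,6) attacks row 5 at column 6 and diagonals 5, 7.
(7,1) attacks row 5 at column 1 and diagonals 3.
Attacked columns: {1, 2, 3, 5, 6, 7}. Safe: {4}.

1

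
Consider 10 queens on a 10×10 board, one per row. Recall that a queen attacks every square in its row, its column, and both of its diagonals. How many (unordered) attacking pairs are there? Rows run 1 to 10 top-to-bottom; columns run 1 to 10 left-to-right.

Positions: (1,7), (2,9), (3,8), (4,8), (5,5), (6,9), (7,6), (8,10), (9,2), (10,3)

Same column: (2,9)–(6,9) (column 9); (3,8)–(4,8) (column 8).
Same diagonal: (2,9)–(3,8) (|2−3| = |9−8| = 1); (2,9)–(9,2) (|2−9| = |9−2| = 7); (3,8)–(9,2) (|3−9| = |8−2| = 6); (7,6)–(10,3) (|7−10| = |6−3| = 3); (9,2)–(10,3) (|9−10| = |2−3| = 1).
Total attacking pairs: 7.

7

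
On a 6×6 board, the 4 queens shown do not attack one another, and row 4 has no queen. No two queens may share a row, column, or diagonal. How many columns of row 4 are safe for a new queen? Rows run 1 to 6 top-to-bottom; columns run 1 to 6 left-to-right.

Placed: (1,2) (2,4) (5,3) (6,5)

1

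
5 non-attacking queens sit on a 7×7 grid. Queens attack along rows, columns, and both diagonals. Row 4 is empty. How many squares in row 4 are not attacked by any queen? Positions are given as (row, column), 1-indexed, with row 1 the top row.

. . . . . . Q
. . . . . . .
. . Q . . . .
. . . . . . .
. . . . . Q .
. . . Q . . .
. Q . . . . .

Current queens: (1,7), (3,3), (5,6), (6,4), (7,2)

(1,7) attacks row 4 at column 7 and diagonals 4.
(3,3) attacks row 4 at column 3 and diagonals 2, 4.
(5,6) attacks row 4 at column 6 and diagonals 5, 7.
(6,4) attacks row 4 at column 4 and diagonals 2, 6.
(7,2) attacks row 4 at column 2 and diagonals 5.
Attacked columns: {2, 3, 4, 5, 6, 7}. Safe: {1}.

1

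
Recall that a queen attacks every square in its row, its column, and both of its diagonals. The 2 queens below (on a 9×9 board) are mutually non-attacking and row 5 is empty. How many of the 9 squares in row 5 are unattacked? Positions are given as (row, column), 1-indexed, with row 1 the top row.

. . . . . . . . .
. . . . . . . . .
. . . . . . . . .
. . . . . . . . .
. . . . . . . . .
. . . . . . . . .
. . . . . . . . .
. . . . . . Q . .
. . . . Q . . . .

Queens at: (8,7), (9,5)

4

(8,7) attacks row 5 at column 7 and diagonals 4.
(9,5) attacks row 5 at column 5 and diagonals 1, 9.
Attacked columns: {1, 4, 5, 7, 9}. Safe: {2, 3, 6, 8}.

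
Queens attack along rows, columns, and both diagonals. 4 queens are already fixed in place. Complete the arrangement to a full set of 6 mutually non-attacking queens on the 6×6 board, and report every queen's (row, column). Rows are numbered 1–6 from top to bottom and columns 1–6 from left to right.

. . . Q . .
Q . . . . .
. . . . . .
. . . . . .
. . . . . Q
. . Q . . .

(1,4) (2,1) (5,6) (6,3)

(1,4) (2,1) (3,5) (4,2) (5,6) (6,3)

Row 3: attacked by (1,4)→{2,4,6}; (2,1)→{1,2}; (5,6)→{4,6}; (6,3)→{3,6}. Safe: 5. Place at column 5.
Row 4: attacked by (1,4)→{1,4}; (2,1)→{1,3}; (3,5)→{4,5,6}; (5,6)→{5,6}; (6,3)→{1,3,5}. Safe: 2. Place at column 2.
Columns [4, 1, 5, 2, 6, 3], r−c [-3, 1, -2, 2, -1, 3], r+c [5, 3, 8, 6, 11, 9] are all distinct, so no two queens attack.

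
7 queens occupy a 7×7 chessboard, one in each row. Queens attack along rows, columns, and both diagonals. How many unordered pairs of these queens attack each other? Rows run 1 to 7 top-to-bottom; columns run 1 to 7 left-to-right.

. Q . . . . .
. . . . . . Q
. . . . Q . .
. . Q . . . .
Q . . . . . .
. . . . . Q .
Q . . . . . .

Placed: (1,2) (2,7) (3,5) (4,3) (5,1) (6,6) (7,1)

2

Same column: (5,1)–(7,1) (column 1).
Same diagonal: (3,5)–(7,1) (|3−7| = |5−1| = 4).
Total attacking pairs: 2.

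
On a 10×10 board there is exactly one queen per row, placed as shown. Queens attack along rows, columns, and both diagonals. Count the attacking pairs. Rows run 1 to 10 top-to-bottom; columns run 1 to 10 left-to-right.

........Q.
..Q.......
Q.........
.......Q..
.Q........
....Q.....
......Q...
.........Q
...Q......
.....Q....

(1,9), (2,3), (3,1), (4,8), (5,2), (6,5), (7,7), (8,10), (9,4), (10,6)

0

All columns are distinct and no two queens satisfy |Δrow| = |Δcol|, so no pair attacks.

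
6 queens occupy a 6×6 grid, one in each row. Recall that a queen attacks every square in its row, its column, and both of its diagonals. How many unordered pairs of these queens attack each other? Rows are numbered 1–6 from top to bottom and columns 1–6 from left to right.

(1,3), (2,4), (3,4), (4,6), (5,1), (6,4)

Same column: (2,4)–(3,4) (column 4); (2,4)–(6,4) (column 4); (3,4)–(6,4) (column 4).
Same diagonal: (1,3)–(2,4) (|1−2| = |3−4| = 1); (1,3)–(4,6) (|1−4| = |3−6| = 3); (2,4)–(4,6) (|2−4| = |4−6| = 2); (2,4)–(5,1) (|2−5| = |4−1| = 3); (4,6)–(6,4) (|4−6| = |6−4| = 2).
Total attacking pairs: 8.

8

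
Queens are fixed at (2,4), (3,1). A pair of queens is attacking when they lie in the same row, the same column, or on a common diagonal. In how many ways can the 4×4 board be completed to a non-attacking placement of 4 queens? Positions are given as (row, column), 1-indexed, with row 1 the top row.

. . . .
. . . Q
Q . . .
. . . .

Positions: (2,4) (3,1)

1

Branch on row 1: col 2 → 1.
Sum: 1 = 1.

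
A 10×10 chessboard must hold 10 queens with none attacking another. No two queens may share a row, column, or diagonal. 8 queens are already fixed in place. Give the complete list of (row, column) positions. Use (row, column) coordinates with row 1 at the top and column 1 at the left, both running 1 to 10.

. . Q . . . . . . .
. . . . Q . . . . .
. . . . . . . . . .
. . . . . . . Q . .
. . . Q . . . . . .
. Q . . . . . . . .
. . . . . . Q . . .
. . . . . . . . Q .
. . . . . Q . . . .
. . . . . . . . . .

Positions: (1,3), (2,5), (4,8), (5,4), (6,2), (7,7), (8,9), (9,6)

(1,3) (2,5) (3,10) (4,8) (5,4) (6,2) (7,7) (8,9) (9,6) (10,1)

Row 3: attacked by (1,3)→{1,3,5}; (2,5)→{4,5,6}; (4,8)→{7,8,9}; (5,4)→{2,4,6}; (6,2)→{2,5}; (7,7)→{3,7}; (8,9)→{4,9}; (9,6)→{6}. Safe: 10. Place at column 10.
Row 10: attacked by (1,3)→{3}; (2,5)→{5}; (3,10)→{3,10}; (4,8)→{2,8}; (5,4)→{4,9}; (6,2)→{2,6}; (7,7)→{4,7,10}; (8,9)→{7,9}; (9,6)→{5,6,7}. Safe: 1. Place at column 1.
Columns [3, 5, 10, 8, 4, 2, 7, 9, 6, 1], r−c [-2, -3, -7, -4, 1, 4, 0, -1, 3, 9], r+c [4, 7, 13, 12, 9, 8, 14, 17, 15, 11] are all distinct, so no two queens attack.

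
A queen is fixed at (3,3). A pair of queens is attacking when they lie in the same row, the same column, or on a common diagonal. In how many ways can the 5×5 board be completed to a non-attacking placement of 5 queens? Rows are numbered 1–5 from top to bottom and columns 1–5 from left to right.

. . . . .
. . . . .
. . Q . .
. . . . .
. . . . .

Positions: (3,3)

2

Branch on row 1: col 2 → 1; col 4 → 1.
Sum: 1 + 1 = 2.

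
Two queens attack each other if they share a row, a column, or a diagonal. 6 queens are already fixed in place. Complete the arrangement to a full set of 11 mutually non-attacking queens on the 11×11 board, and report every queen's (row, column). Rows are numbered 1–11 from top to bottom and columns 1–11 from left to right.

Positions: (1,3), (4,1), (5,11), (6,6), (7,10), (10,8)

Row 2: attacked by (1,3)→{2,3,4}; (4,1)→{1,3}; (5,11)→{8,11}; (6,6)→{2,6,10}; (7,10)→{5,10}; (10,8)→{8}. Safe: 7, 9. Place at column 9.
Row 3: attacked by (1,3)→{1,3,5}; (2,9)→{8,9,10}; (4,1)→{1,2}; (5,11)→{9,11}; (6,6)→{3,6,9}; (7,10)→{6,10}; (10,8)→{1,8}. Safe: 4, 7. Place at column 4.
Row 8: attacked by (1,3)→{3,10}; (2,9)→{3,9}; (3,4)→{4,9}; (4,1)→{1,5}; (5,11)→{8,11}; (6,6)→{4,6,8}; (7,10)→{9,10,11}; (10,8)→{6,8,10}. Safe: 2, 7. Place at column 7.
Row 9: attacked by (1,3)→{3,11}; (2,9)→{2,9}; (3,4)→{4,10}; (4,1)→{1,6}; (5,11)→{7,11}; (6,6)→{3,6,9}; (7,10)→{8,10}; (8,7)→{6,7,8}; (10,8)→{7,8,9}. Safe: 5. Place at column 5.
Row 11: attacked by (1,3)→{3}; (2,9)→{9}; (3,4)→{4}; (4,1)→{1,8}; (5,11)→{5,11}; (6,6)→{1,6,11}; (7,10)→{6,10}; (8,7)→{4,7,10}; (9,5)→{3,5,7}; (10,8)→{7,8,9}. Safe: 2. Place at column 2.
Columns [3, 9, 4, 1, 11, 6, 10, 7, 5, 8, 2], r−c [-2, -7, -1, 3, -6, 0, -3, 1, 4, 2, 9], r+c [4, 11, 7, 5, 16, 12, 17, 15, 14, 18, 13] are all distinct, so no two queens attack.

(1,3) (2,9) (3,4) (4,1) (5,11) (6,6) (7,10) (8,7) (9,5) (10,8) (11,2)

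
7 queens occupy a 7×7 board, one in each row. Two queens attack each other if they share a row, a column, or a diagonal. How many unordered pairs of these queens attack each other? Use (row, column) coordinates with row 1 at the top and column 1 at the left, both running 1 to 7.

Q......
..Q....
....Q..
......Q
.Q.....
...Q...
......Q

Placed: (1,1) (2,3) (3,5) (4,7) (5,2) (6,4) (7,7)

2

Same column: (4,7)–(7,7) (column 7).
Same diagonal: (1,1)–(7,7) (|1−7| = |1−7| = 6).
Total attacking pairs: 2.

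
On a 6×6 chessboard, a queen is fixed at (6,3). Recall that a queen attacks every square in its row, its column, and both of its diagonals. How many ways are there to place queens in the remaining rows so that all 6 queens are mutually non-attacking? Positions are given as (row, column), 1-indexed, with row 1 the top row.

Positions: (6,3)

1

Branch on row 1: col 1 → 0; col 2 → 0; col 4 → 1; col 5 → 0; col 6 → 0.
Sum: 0 + 0 + 1 + 0 + 0 = 1.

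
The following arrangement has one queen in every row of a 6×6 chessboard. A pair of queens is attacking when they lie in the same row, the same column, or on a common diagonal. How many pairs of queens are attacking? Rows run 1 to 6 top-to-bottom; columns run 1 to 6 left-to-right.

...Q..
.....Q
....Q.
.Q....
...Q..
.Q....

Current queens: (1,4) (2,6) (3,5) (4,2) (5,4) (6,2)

5

Same column: (1,4)–(5,4) (column 4); (4,2)–(6,2) (column 2).
Same diagonal: (2,6)–(3,5) (|2−3| = |6−5| = 1); (2,6)–(6,2) (|2−6| = |6−2| = 4); (3,5)–(6,2) (|3−6| = |5−2| = 3).
Total attacking pairs: 5.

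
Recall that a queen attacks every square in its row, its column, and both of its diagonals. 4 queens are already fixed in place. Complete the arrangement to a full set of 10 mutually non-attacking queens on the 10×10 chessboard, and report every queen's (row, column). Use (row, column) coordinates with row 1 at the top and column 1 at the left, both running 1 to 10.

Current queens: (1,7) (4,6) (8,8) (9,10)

Row 2: attacked by (1,7)→{6,7,8}; (4,6)→{4,6,8}; (8,8)→{2,8}; (9,10)→{3,10}. Safe: 1, 5, 9. Place at column 9.
Row 3: attacked by (1,7)→{5,7,9}; (2,9)→{8,9,10}; (4,6)→{5,6,7}; (8,8)→{3,8}; (9,10)→{4,10}. Safe: 1, 2. Place at column 2.
Row 5: attacked by (1,7)→{3,7}; (2,9)→{6,9}; (3,2)→{2,4}; (4,6)→{5,6,7}; (8,8)→{5,8}; (9,10)→{6,10}. Safe: 1. Place at column 1.
Row 6: attacked by (1,7)→{2,7}; (2,9)→{5,9}; (3,2)→{2,5}; (4,6)→{4,6,8}; (5,1)→{1,2}; (8,8)→{6,8,10}; (9,10)→{7,10}. Safe: 3. Place at column 3.
Row 7: attacked by (1,7)→{1,7}; (2,9)→{4,9}; (3,2)→{2,6}; (4,6)→{3,6,9}; (5,1)→{1,3}; (6,3)→{2,3,4}; (8,8)→{7,8,9}; (9,10)→{8,10}. Safe: 5. Place at column 5.
Row 10: attacked by (1,7)→{7}; (2,9)→{1,9}; (3,2)→{2,9}; (4,6)→{6}; (5,1)→{1,6}; (6,3)→{3,7}; (7,5)→{2,5,8}; (8,8)→{6,8,10}; (9,10)→{9,10}. Safe: 4. Place at column 4.
Columns [7, 9, 2, 6, 1, 3, 5, 8, 10, 4], r−c [-6, -7, 1, -2, 4, 3, 2, 0, -1, 6], r+c [8, 11, 5, 10, 6, 9, 12, 16, 19, 14] are all distinct, so no two queens attack.

(1,7) (2,9) (3,2) (4,6) (5,1) (6,3) (7,5) (8,8) (9,10) (10,4)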